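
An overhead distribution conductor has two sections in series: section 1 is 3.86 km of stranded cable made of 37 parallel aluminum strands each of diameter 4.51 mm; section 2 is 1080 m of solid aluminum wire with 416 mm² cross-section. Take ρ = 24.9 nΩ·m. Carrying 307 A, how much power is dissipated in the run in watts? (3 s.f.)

ρ = 24.9 nΩ·m = 2.49×10^-8 Ω·m
Section 1: A_strand = π(2.2550e-03)² = 1.598e-05 m²; R₁ = ρL/(N·A_s) = (2.49×10^-8)(3860)/(37×1.598e-05) = 0.1626 Ω
Section 2: A = 416 mm² = 4.160e-04 m²
R₂ = (2.49×10^-8)(1080)/(4.160e-04) = 0.06464 Ω
R = R₁ + R₂ = 0.2273 Ω
P = I²R = (307)² × 0.2273 = 21400 W

21400 W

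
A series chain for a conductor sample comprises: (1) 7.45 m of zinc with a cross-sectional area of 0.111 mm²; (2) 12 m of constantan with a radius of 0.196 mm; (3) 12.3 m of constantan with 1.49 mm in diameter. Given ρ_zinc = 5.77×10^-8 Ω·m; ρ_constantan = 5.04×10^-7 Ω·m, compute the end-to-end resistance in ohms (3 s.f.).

57.5 Ω

Seg 1: A = 0.111 mm² = 1.110e-07 m²
R_1 = (5.77×10^-8)(7.45)/(1.110e-07) = 3.873 Ω
Seg 2: A = πr² = π(1.9600e-04 m)² = 1.207e-07 m²
R_2 = (5.04×10^-7)(12)/(1.207e-07) = 50.11 Ω
Seg 3: A = π(d/2)² = π(7.4500e-04 m)² = 1.744e-06 m²
R_3 = (5.04×10^-7)(12.3)/(1.744e-06) = 3.555 Ω
R_total = R_1 + R_2 + R_3 = 57.5 Ω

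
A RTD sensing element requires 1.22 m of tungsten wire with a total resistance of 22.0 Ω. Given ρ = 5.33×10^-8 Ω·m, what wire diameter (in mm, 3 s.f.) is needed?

0.0613 mm

A = ρL/R = (5.33×10^-8)(1.22)/(22) = 2.956e-09 m²
d = 2√(A/π) = 6.135e-05 m = 0.0613 mm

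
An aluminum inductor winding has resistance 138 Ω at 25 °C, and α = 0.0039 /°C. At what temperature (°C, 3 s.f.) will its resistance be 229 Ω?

R = R₀(1 + α(T − T₀)) ⇒ T = T₀ + (R/R₀ − 1)/α
T = 25 + (229/138 − 1)/0.0039 = 25 + (0.6594)/0.0039 = 194 °C

194 °C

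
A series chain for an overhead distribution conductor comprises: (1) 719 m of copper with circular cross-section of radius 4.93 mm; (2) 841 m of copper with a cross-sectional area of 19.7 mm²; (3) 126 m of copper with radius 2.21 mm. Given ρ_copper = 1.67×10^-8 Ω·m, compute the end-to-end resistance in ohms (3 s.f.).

1.01 Ω

Seg 1: A = πr² = π(4.9300e-03 m)² = 7.636e-05 m²
R_1 = (1.67×10^-8)(719)/(7.636e-05) = 0.1573 Ω
Seg 2: A = 19.7 mm² = 1.970e-05 m²
R_2 = (1.67×10^-8)(841)/(1.970e-05) = 0.7129 Ω
Seg 3: A = πr² = π(2.2100e-03 m)² = 1.534e-05 m²
R_3 = (1.67×10^-8)(126)/(1.534e-05) = 0.1371 Ω
R_total = R_1 + R_2 + R_3 = 1.01 Ω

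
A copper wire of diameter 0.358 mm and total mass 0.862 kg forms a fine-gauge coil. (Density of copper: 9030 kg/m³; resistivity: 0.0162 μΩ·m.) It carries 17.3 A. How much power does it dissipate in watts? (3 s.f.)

ρ = 0.0162 μΩ·m = 1.62×10^-8 Ω·m
A = π(d/2)² = π(1.7900e-04 m)² = 1.0066e-07 m²
L = m/(density·A) = 0.862/(9030×1.0066e-07) = 948.3 m
R = ρL/A = (1.62×10^-8)(948.3)/(1.0066e-07) = 152.6 Ω
P = I²R = (17.3)² × 152.6 = 45700 W

45700 W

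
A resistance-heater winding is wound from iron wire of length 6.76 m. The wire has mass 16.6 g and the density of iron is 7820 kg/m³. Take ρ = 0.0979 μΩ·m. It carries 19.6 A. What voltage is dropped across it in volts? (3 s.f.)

ρ = 0.0979 μΩ·m = 9.79×10^-8 Ω·m
A = m/(density·L) = 0.0166/(7820×6.76) = 3.1402e-07 m²
R = ρL/A = (9.79×10^-8)(6.76)/(3.1402e-07) = 2.108 Ω
V = IR = 19.6 × 2.108 = 41.3 V

41.3 V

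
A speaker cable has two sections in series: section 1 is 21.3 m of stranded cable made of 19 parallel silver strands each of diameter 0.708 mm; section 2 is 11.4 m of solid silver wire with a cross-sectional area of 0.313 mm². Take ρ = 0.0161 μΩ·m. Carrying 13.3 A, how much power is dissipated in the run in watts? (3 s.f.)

ρ = 0.0161 μΩ·m = 1.61×10^-8 Ω·m
Section 1: A_strand = π(3.5400e-04)² = 3.937e-07 m²; R₁ = ρL/(N·A_s) = (1.61×10^-8)(21.3)/(19×3.937e-07) = 0.04585 Ω
Section 2: A = 0.313 mm² = 3.130e-07 m²
R₂ = (1.61×10^-8)(11.4)/(3.130e-07) = 0.5864 Ω
R = R₁ + R₂ = 0.6322 Ω
P = I²R = (13.3)² × 0.6322 = 112 W

112 W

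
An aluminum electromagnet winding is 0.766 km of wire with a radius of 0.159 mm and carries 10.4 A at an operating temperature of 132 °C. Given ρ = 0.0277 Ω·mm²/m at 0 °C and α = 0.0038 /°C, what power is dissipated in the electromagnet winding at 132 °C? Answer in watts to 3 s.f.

ρ = 0.0277 Ω·mm²/m = 2.77×10^-8 Ω·m
A = πr² = π(1.5900e-04 m)² = 7.942e-08 m²
R₍0₎ = ρL/A = (2.77×10^-8)(766)/(7.942e-08) = 267.2 Ω
R₍132₎ = R₍0₎(1 + αΔT) = 267.2 × (1 + 0.0038×132) = 401.2 Ω
P = I²R = (10.4)² × 401.2 = 43400 W

43400 W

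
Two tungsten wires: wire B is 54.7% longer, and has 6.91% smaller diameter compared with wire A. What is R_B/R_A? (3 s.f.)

R ∝ L/d², so R_B/R_A = (1 + 54.7/100) × (1 − 6.91/100)⁻²
= 1.547 × 1.154 = 1.79

1.79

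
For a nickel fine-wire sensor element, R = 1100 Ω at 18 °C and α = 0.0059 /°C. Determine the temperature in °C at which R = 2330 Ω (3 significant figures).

R = R₀(1 + α(T − T₀)) ⇒ T = T₀ + (R/R₀ − 1)/α
T = 18 + (2330/1100 − 1)/0.0059 = 18 + (1.118)/0.0059 = 208 °C

208 °C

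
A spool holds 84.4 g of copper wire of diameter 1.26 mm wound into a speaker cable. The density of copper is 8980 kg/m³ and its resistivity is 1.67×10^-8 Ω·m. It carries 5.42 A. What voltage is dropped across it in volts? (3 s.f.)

0.547 V

A = π(d/2)² = π(6.3000e-04 m)² = 1.2469e-06 m²
L = m/(density·A) = 0.0844/(8980×1.2469e-06) = 7.538 m
R = ρL/A = (1.67×10^-8)(7.538)/(1.2469e-06) = 0.101 Ω
V = IR = 5.42 × 0.101 = 0.547 V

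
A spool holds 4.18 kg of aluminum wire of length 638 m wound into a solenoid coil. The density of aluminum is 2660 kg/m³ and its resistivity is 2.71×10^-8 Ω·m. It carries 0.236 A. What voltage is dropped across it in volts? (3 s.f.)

1.66 V

A = m/(density·L) = 4.18/(2660×638) = 2.4631e-06 m²
R = ρL/A = (2.71×10^-8)(638)/(2.4631e-06) = 7.02 Ω
V = IR = 0.236 × 7.02 = 1.66 V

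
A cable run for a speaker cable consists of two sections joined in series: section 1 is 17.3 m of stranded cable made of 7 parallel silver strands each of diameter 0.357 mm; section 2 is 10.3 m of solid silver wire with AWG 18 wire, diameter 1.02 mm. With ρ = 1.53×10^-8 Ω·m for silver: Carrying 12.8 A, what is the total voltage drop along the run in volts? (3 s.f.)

Section 1: A_strand = π(1.7850e-04)² = 1.001e-07 m²; R₁ = ρL/(N·A_s) = (1.53×10^-8)(17.3)/(7×1.001e-07) = 0.3778 Ω
Section 2: A = π(1.02/2 mm)² = π(5.1000e-04 m)² = 8.171e-07 m²
R₂ = (1.53×10^-8)(10.3)/(8.171e-07) = 0.1929 Ω
R = R₁ + R₂ = 0.5706 Ω
V = IR = 12.8 × 0.5706 = 7.30 V

7.30 V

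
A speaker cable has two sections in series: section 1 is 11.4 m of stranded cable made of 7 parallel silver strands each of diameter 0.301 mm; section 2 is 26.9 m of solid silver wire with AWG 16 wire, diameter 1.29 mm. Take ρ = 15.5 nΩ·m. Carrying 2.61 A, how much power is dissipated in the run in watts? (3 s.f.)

ρ = 15.5 nΩ·m = 1.55×10^-8 Ω·m
Section 1: A_strand = π(1.5050e-04)² = 7.116e-08 m²; R₁ = ρL/(N·A_s) = (1.55×10^-8)(11.4)/(7×7.116e-08) = 0.3547 Ω
Section 2: A = π(1.29/2 mm)² = π(6.4500e-04 m)² = 1.307e-06 m²
R₂ = (1.55×10^-8)(26.9)/(1.307e-06) = 0.319 Ω
R = R₁ + R₂ = 0.6738 Ω
P = I²R = (2.61)² × 0.6738 = 4.59 W

4.59 W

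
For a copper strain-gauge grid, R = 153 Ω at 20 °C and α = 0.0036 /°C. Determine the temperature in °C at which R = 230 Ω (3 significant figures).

R = R₀(1 + α(T − T₀)) ⇒ T = T₀ + (R/R₀ − 1)/α
T = 20 + (230/153 − 1)/0.0036 = 20 + (0.5033)/0.0036 = 160 °C

160 °C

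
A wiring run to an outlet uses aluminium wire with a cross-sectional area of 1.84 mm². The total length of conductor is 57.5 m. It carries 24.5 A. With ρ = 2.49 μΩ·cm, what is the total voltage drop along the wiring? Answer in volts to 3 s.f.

ρ = 2.49 μΩ·cm = 2.49×10^-8 Ω·m
A = 1.84 mm² = 1.840e-06 m²
R = ρL/A = (2.49×10^-8)(57.5)/(1.840e-06) = 0.7781 Ω
V = IR = 24.5 × 0.7781 = 19.1 V

19.1 V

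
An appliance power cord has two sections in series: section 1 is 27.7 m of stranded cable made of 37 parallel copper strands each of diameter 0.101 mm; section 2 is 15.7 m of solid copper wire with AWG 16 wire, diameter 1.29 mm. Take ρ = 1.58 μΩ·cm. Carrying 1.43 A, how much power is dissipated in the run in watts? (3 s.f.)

3.41 W

ρ = 1.58 μΩ·cm = 1.58×10^-8 Ω·m
Section 1: A_strand = π(5.0500e-05)² = 8.012e-09 m²; R₁ = ρL/(N·A_s) = (1.58×10^-8)(27.7)/(37×8.012e-09) = 1.476 Ω
Section 2: A = π(1.29/2 mm)² = π(6.4500e-04 m)² = 1.307e-06 m²
R₂ = (1.58×10^-8)(15.7)/(1.307e-06) = 0.1898 Ω
R = R₁ + R₂ = 1.666 Ω
P = I²R = (1.43)² × 1.666 = 3.41 W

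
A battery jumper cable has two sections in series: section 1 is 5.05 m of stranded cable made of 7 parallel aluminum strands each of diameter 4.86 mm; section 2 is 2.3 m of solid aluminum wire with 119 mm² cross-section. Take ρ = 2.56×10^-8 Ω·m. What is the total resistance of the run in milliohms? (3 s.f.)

Section 1: A_strand = π(2.4300e-03)² = 1.855e-05 m²; R₁ = ρL/(N·A_s) = (2.56×10^-8)(5.05)/(7×1.855e-05) = 9.956×10^-4 Ω
Section 2: A = 119 mm² = 1.190e-04 m²
R₂ = (2.56×10^-8)(2.3)/(1.190e-04) = 4.948×10^-4 Ω
R = R₁ + R₂ = 1.49 mΩ

1.49 mΩ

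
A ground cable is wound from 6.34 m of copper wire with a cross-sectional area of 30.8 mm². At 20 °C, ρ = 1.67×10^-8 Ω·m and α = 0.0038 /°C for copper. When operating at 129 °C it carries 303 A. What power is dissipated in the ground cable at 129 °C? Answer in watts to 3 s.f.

446 W

A = 30.8 mm² = 3.080e-05 m²
R₍20₎ = ρL/A = (1.67×10^-8)(6.34)/(3.080e-05) = 0.003438 Ω
R₍129₎ = R₍20₎(1 + αΔT) = 0.003438 × (1 + 0.0038×109) = 0.004861 Ω
P = I²R = (303)² × 0.004861 = 446 W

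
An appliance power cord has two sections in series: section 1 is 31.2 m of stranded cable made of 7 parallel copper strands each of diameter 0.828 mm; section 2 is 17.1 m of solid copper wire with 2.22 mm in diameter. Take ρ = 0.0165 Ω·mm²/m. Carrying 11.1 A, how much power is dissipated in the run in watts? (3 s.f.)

25.8 W

ρ = 0.0165 Ω·mm²/m = 1.65×10^-8 Ω·m
Section 1: A_strand = π(4.1400e-04)² = 5.385e-07 m²; R₁ = ρL/(N·A_s) = (1.65×10^-8)(31.2)/(7×5.385e-07) = 0.1366 Ω
Section 2: A = π(d/2)² = π(1.1100e-03 m)² = 3.871e-06 m²
R₂ = (1.65×10^-8)(17.1)/(3.871e-06) = 0.07289 Ω
R = R₁ + R₂ = 0.2095 Ω
P = I²R = (11.1)² × 0.2095 = 25.8 W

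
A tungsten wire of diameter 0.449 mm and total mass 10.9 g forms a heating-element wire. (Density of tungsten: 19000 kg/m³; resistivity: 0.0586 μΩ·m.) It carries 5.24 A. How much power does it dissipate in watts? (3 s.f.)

ρ = 0.0586 μΩ·m = 5.86×10^-8 Ω·m
A = π(d/2)² = π(2.2450e-04 m)² = 1.5834e-07 m²
L = m/(density·A) = 0.0109/(19000×1.5834e-07) = 3.623 m
R = ρL/A = (5.86×10^-8)(3.623)/(1.5834e-07) = 1.341 Ω
P = I²R = (5.24)² × 1.341 = 36.8 W

36.8 W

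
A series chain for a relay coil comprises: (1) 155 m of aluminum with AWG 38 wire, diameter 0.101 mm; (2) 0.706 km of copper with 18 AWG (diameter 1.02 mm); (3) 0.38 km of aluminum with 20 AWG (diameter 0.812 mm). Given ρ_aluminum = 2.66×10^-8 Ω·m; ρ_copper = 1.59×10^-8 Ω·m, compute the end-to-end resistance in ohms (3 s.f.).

Seg 1: A = π(0.101/2 mm)² = π(5.0500e-05 m)² = 8.012e-09 m²
R_1 = (2.66×10^-8)(155)/(8.012e-09) = 514.6 Ω
Seg 2: A = π(1.02/2 mm)² = π(5.1000e-04 m)² = 8.171e-07 m²
R_2 = (1.59×10^-8)(706)/(8.171e-07) = 13.74 Ω
Seg 3: A = π(0.812/2 mm)² = π(4.0600e-04 m)² = 5.178e-07 m²
R_3 = (2.66×10^-8)(380)/(5.178e-07) = 19.52 Ω
R_total = R_1 + R_2 + R_3 = 548 Ω

548 Ω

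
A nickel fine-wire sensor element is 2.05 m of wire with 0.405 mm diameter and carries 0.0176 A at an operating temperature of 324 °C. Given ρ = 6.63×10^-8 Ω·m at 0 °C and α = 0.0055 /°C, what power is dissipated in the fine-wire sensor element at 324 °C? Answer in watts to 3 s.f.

A = π(d/2)² = π(2.0250e-04 m)² = 1.288e-07 m²
R₍0₎ = ρL/A = (6.63×10^-8)(2.05)/(1.288e-07) = 1.055 Ω
R₍324₎ = R₍0₎(1 + αΔT) = 1.055 × (1 + 0.0055×324) = 2.935 Ω
P = I²R = (0.0176)² × 2.935 = 9.09×10^-4 W

9.09×10^-4 W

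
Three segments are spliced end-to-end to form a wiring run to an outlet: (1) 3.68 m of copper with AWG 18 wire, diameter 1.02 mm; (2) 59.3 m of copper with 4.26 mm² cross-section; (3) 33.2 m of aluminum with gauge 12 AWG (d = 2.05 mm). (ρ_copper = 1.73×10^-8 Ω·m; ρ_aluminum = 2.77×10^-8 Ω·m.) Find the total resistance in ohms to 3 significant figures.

Seg 1: A = π(1.02/2 mm)² = π(5.1000e-04 m)² = 8.171e-07 m²
R_1 = (1.73×10^-8)(3.68)/(8.171e-07) = 0.07791 Ω
Seg 2: A = 4.26 mm² = 4.260e-06 m²
R_2 = (1.73×10^-8)(59.3)/(4.260e-06) = 0.2408 Ω
Seg 3: A = π(2.05/2 mm)² = π(1.0250e-03 m)² = 3.301e-06 m²
R_3 = (2.77×10^-8)(33.2)/(3.301e-06) = 0.2786 Ω
R_total = R_1 + R_2 + R_3 = 0.597 Ω

0.597 Ω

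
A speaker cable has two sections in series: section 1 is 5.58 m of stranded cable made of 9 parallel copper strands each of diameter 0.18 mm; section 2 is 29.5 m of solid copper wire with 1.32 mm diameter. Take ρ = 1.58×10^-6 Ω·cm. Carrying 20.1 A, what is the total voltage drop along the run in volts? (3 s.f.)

14.6 V

ρ = 1.58×10^-6 Ω·cm = 1.58×10^-8 Ω·m
Section 1: A_strand = π(9.0000e-05)² = 2.545e-08 m²; R₁ = ρL/(N·A_s) = (1.58×10^-8)(5.58)/(9×2.545e-08) = 0.385 Ω
Section 2: A = π(d/2)² = π(6.6000e-04 m)² = 1.368e-06 m²
R₂ = (1.58×10^-8)(29.5)/(1.368e-06) = 0.3406 Ω
R = R₁ + R₂ = 0.7256 Ω
V = IR = 20.1 × 0.7256 = 14.6 V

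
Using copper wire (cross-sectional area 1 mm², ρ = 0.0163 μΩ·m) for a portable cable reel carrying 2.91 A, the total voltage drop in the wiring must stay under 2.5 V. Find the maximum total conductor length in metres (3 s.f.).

ρ = 0.0163 μΩ·m = 1.63×10^-8 Ω·m
A = 1 mm² = 1.000e-06 m²
L_max = V_max·A/(1·ρI) = (2.5)(1.000e-06)/(1.63×10^-8×2.91) = 52.7 m

52.7 m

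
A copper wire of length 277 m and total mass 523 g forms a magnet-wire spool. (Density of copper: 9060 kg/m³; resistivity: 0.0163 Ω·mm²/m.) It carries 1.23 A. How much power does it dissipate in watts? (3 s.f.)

ρ = 0.0163 Ω·mm²/m = 1.63×10^-8 Ω·m
A = m/(density·L) = 0.523/(9060×277) = 2.0840e-07 m²
R = ρL/A = (1.63×10^-8)(277)/(2.0840e-07) = 21.67 Ω
P = I²R = (1.23)² × 21.67 = 32.8 W

32.8 W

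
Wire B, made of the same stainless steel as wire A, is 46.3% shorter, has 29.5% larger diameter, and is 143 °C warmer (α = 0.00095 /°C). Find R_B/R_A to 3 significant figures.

0.364

R ∝ ρL/d² with ρ ∝ (1+αΔT), so R_B/R_A = (1 − 46.3/100) × (1 + 29.5/100)⁻² × (1 + 0.00095×143)
= 0.537 × 0.5963 × 1.136 = 0.364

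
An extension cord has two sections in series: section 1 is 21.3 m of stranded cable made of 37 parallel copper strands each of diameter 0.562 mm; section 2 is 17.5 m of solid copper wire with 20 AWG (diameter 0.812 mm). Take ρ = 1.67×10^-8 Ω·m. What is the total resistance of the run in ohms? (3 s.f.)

Section 1: A_strand = π(2.8100e-04)² = 2.481e-07 m²; R₁ = ρL/(N·A_s) = (1.67×10^-8)(21.3)/(37×2.481e-07) = 0.03876 Ω
Section 2: A = π(0.812/2 mm)² = π(4.0600e-04 m)² = 5.178e-07 m²
R₂ = (1.67×10^-8)(17.5)/(5.178e-07) = 0.5644 Ω
R = R₁ + R₂ = 0.603 Ω

0.603 Ω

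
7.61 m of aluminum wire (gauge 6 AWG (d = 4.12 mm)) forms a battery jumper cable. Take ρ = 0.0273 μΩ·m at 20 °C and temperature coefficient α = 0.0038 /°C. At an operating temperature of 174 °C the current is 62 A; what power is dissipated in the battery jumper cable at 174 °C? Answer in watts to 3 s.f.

95.0 W

ρ = 0.0273 μΩ·m = 2.73×10^-8 Ω·m
A = π(4.12/2 mm)² = π(2.0600e-03 m)² = 1.333e-05 m²
R₍20₎ = ρL/A = (2.73×10^-8)(7.61)/(1.333e-05) = 0.01558 Ω
R₍174₎ = R₍20₎(1 + αΔT) = 0.01558 × (1 + 0.0038×154) = 0.0247 Ω
P = I²R = (62)² × 0.0247 = 95.0 W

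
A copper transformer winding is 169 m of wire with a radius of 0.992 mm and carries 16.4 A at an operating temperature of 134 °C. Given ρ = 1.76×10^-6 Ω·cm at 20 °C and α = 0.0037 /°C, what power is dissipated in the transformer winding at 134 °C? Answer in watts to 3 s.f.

368 W

ρ = 1.76×10^-6 Ω·cm = 1.76×10^-8 Ω·m
A = πr² = π(9.9200e-04 m)² = 3.092e-06 m²
R₍20₎ = ρL/A = (1.76×10^-8)(169)/(3.092e-06) = 0.9621 Ω
R₍134₎ = R₍20₎(1 + αΔT) = 0.9621 × (1 + 0.0037×114) = 1.368 Ω
P = I²R = (16.4)² × 1.368 = 368 W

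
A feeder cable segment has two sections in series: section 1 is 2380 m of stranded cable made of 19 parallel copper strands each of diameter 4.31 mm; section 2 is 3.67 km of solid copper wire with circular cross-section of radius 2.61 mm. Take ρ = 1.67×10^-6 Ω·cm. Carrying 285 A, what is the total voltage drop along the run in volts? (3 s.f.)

ρ = 1.67×10^-6 Ω·cm = 1.67×10^-8 Ω·m
Section 1: A_strand = π(2.1550e-03)² = 1.459e-05 m²; R₁ = ρL/(N·A_s) = (1.67×10^-8)(2380)/(19×1.459e-05) = 0.1434 Ω
Section 2: A = πr² = π(2.6100e-03 m)² = 2.140e-05 m²
R₂ = (1.67×10^-8)(3670)/(2.140e-05) = 2.864 Ω
R = R₁ + R₂ = 3.007 Ω
V = IR = 285 × 3.007 = 857 V

857 V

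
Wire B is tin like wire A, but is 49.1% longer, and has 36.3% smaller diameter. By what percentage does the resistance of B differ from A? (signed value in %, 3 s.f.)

R ∝ L/d², so R_B/R_A = (1 + 49.1/100) × (1 − 36.3/100)⁻²
= 1.491 × 2.465 = 3.675
(R_B − R_A)/R_A = 3.675 − 1 = 267%

267%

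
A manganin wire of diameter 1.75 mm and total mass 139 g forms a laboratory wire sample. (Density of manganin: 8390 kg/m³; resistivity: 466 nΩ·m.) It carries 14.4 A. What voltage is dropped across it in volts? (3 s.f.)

19.2 V

ρ = 466 nΩ·m = 4.66×10^-7 Ω·m
A = π(d/2)² = π(8.7500e-04 m)² = 2.4053e-06 m²
L = m/(density·A) = 0.139/(8390×2.4053e-06) = 6.888 m
R = ρL/A = (4.66×10^-7)(6.888)/(2.4053e-06) = 1.334 Ω
V = IR = 14.4 × 1.334 = 19.2 V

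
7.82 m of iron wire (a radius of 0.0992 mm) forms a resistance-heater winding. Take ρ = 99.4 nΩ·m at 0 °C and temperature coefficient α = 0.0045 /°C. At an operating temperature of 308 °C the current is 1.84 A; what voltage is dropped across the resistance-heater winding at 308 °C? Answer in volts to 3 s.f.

ρ = 99.4 nΩ·m = 9.94×10^-8 Ω·m
A = πr² = π(9.9200e-05 m)² = 3.092e-08 m²
R₍0₎ = ρL/A = (9.94×10^-8)(7.82)/(3.092e-08) = 25.14 Ω
R₍308₎ = R₍0₎(1 + αΔT) = 25.14 × (1 + 0.0045×308) = 59.99 Ω
V = IR = 1.84 × 59.99 = 110 V

110 V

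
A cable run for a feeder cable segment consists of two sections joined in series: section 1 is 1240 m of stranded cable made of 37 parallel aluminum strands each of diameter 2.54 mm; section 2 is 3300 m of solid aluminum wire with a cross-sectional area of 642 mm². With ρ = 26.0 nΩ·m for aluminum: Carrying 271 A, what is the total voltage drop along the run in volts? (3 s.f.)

82.8 V

ρ = 26.0 nΩ·m = 2.60×10^-8 Ω·m
Section 1: A_strand = π(1.2700e-03)² = 5.067e-06 m²; R₁ = ρL/(N·A_s) = (2.60×10^-8)(1240)/(37×5.067e-06) = 0.172 Ω
Section 2: A = 642 mm² = 6.420e-04 m²
R₂ = (2.60×10^-8)(3300)/(6.420e-04) = 0.1336 Ω
R = R₁ + R₂ = 0.3056 Ω
V = IR = 271 × 0.3056 = 82.8 V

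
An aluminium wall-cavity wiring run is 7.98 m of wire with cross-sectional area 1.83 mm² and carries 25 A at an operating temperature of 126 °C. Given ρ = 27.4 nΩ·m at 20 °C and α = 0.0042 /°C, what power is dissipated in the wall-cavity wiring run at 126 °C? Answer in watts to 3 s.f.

108 W

ρ = 27.4 nΩ·m = 2.74×10^-8 Ω·m
A = 1.83 mm² = 1.830e-06 m²
R₍20₎ = ρL/A = (2.74×10^-8)(7.98)/(1.830e-06) = 0.1195 Ω
R₍126₎ = R₍20₎(1 + αΔT) = 0.1195 × (1 + 0.0042×106) = 0.1727 Ω
P = I²R = (25)² × 0.1727 = 108 W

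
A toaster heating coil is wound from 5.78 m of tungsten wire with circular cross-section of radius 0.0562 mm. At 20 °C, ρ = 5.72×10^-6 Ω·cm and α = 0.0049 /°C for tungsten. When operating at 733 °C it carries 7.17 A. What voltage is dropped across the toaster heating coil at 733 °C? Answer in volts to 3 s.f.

1070 V

ρ = 5.72×10^-6 Ω·cm = 5.72×10^-8 Ω·m
A = πr² = π(5.6200e-05 m)² = 9.923e-09 m²
R₍20₎ = ρL/A = (5.72×10^-8)(5.78)/(9.923e-09) = 33.32 Ω
R₍733₎ = R₍20₎(1 + αΔT) = 33.32 × (1 + 0.0049×713) = 149.7 Ω
V = IR = 7.17 × 149.7 = 1070 V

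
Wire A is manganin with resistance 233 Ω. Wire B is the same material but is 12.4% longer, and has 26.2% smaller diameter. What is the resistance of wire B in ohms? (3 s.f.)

481 Ω

R ∝ L/d², so R_B/R_A = (1 + 12.4/100) × (1 − 26.2/100)⁻²
= 1.124 × 1.836 = 2.064
R_B = 2.064 × 233 = 481 Ω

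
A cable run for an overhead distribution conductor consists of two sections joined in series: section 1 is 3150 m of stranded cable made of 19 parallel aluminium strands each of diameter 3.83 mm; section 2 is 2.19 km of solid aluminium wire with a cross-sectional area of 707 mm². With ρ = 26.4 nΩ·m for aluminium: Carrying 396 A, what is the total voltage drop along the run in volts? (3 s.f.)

183 V

ρ = 26.4 nΩ·m = 2.64×10^-8 Ω·m
Section 1: A_strand = π(1.9150e-03)² = 1.152e-05 m²; R₁ = ρL/(N·A_s) = (2.64×10^-8)(3150)/(19×1.152e-05) = 0.3799 Ω
Section 2: A = 707 mm² = 7.070e-04 m²
R₂ = (2.64×10^-8)(2190)/(7.070e-04) = 0.08178 Ω
R = R₁ + R₂ = 0.4617 Ω
V = IR = 396 × 0.4617 = 183 V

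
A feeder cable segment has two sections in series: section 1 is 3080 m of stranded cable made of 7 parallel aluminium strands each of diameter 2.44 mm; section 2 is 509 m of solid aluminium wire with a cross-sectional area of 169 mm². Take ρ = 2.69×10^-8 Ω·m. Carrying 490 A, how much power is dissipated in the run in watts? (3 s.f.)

Section 1: A_strand = π(1.2200e-03)² = 4.676e-06 m²; R₁ = ρL/(N·A_s) = (2.69×10^-8)(3080)/(7×4.676e-06) = 2.531 Ω
Section 2: A = 169 mm² = 1.690e-04 m²
R₂ = (2.69×10^-8)(509)/(1.690e-04) = 0.08102 Ω
R = R₁ + R₂ = 2.612 Ω
P = I²R = (490)² × 2.612 = 6.27×10^5 W

6.27×10^5 W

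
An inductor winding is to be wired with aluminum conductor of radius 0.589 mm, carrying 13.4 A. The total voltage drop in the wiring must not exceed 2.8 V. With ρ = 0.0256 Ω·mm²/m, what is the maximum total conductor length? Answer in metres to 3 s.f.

ρ = 0.0256 Ω·mm²/m = 2.56×10^-8 Ω·m
A = πr² = π(5.8900e-04 m)² = 1.090e-06 m²
L_max = V_max·A/(1·ρI) = (2.8)(1.090e-06)/(2.56×10^-8×13.4) = 8.90 m

8.90 m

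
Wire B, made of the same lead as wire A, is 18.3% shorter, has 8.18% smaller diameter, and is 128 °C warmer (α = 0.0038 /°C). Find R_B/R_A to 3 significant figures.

R ∝ ρL/d² with ρ ∝ (1+αΔT), so R_B/R_A = (1 − 18.3/100) × (1 − 8.18/100)⁻² × (1 + 0.0038×128)
= 0.817 × 1.186 × 1.486 = 1.44

1.44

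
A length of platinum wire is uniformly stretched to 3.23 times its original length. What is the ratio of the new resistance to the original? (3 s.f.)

10.4

Volume constant ⇒ A' = A/k with k = 3.23. R' = ρ(kL)/(A/k) = k²R.
Factor = 10.4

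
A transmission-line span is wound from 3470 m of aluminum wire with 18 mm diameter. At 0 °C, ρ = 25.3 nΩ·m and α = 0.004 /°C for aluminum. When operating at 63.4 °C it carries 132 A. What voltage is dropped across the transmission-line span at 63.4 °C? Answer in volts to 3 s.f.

ρ = 25.3 nΩ·m = 2.53×10^-8 Ω·m
A = π(d/2)² = π(9.0000e-03 m)² = 2.545e-04 m²
R₍0₎ = ρL/A = (2.53×10^-8)(3470)/(2.545e-04) = 0.345 Ω
R₍63.4₎ = R₍0₎(1 + αΔT) = 0.345 × (1 + 0.004×63.4) = 0.4325 Ω
V = IR = 132 × 0.4325 = 57.1 V

57.1 V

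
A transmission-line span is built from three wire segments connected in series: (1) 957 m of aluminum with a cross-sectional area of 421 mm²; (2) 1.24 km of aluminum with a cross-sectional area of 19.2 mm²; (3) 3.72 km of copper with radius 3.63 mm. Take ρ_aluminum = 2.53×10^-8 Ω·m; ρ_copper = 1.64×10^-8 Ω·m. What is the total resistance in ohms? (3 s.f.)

3.17 Ω

Seg 1: A = 421 mm² = 4.210e-04 m²
R_1 = (2.53×10^-8)(957)/(4.210e-04) = 0.05751 Ω
Seg 2: A = 19.2 mm² = 1.920e-05 m²
R_2 = (2.53×10^-8)(1240)/(1.920e-05) = 1.634 Ω
Seg 3: A = πr² = π(3.6300e-03 m)² = 4.140e-05 m²
R_3 = (1.64×10^-8)(3720)/(4.140e-05) = 1.474 Ω
R_total = R_1 + R_2 + R_3 = 3.17 Ω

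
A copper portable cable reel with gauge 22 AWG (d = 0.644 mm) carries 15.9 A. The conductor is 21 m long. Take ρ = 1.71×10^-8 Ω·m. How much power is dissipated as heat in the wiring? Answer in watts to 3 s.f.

279 W

A = π(0.644/2 mm)² = π(3.2200e-04 m)² = 3.257e-07 m²
R = ρL/A = (1.71×10^-8)(21)/(3.257e-07) = 1.102 Ω
P = I²R = (15.9)² × 1.102 = 279 W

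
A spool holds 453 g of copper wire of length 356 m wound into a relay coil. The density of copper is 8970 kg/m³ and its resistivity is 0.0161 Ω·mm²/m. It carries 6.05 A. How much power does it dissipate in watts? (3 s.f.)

ρ = 0.0161 Ω·mm²/m = 1.61×10^-8 Ω·m
A = m/(density·L) = 0.453/(8970×356) = 1.4186e-07 m²
R = ρL/A = (1.61×10^-8)(356)/(1.4186e-07) = 40.4 Ω
P = I²R = (6.05)² × 40.4 = 1480 W

1480 W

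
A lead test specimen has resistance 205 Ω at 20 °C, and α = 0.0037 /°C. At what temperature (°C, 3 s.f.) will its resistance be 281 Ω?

R = R₀(1 + α(T − T₀)) ⇒ T = T₀ + (R/R₀ − 1)/α
T = 20 + (281/205 − 1)/0.0037 = 20 + (0.3707)/0.0037 = 120 °C

120 °C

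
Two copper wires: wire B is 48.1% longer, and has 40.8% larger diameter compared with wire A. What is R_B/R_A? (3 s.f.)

R ∝ L/d², so R_B/R_A = (1 + 48.1/100) × (1 + 40.8/100)⁻²
= 1.481 × 0.5044 = 0.747

0.747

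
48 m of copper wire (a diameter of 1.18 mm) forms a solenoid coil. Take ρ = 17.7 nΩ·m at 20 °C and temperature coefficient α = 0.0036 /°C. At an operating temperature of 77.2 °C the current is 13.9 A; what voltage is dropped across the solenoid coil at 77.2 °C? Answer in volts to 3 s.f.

13.0 V

ρ = 17.7 nΩ·m = 1.77×10^-8 Ω·m
A = π(d/2)² = π(5.9000e-04 m)² = 1.094e-06 m²
R₍20₎ = ρL/A = (1.77×10^-8)(48)/(1.094e-06) = 0.7769 Ω
R₍77.2₎ = R₍20₎(1 + αΔT) = 0.7769 × (1 + 0.0036×57.2) = 0.9369 Ω
V = IR = 13.9 × 0.9369 = 13.0 V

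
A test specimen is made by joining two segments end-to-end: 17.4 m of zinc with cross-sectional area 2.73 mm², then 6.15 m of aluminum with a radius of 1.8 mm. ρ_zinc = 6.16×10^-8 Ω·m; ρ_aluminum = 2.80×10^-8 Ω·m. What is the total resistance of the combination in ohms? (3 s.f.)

0.410 Ω

Segment 1: A = 2.73 mm² = 2.730e-06 m²
R₁ = ρL/A = (6.16×10^-8)(17.4)/(2.730e-06) = 0.3926 Ω
Segment 2: A = πr² = π(1.8000e-03 m)² = 1.018e-05 m²
R₂ = (2.80×10^-8)(6.15)/(1.018e-05) = 0.01692 Ω
R = R₁ + R₂ = 0.410 Ω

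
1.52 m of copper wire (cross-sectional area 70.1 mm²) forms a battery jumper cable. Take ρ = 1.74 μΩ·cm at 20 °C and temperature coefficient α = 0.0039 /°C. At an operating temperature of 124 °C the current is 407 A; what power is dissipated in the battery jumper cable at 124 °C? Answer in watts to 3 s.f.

87.8 W

ρ = 1.74 μΩ·cm = 1.74×10^-8 Ω·m
A = 70.1 mm² = 7.010e-05 m²
R₍20₎ = ρL/A = (1.74×10^-8)(1.52)/(7.010e-05) = 3.773×10^-4 Ω
R₍124₎ = R₍20₎(1 + αΔT) = 3.773×10^-4 × (1 + 0.0039×104) = 5.303×10^-4 Ω
P = I²R = (407)² × 5.303×10^-4 = 87.8 W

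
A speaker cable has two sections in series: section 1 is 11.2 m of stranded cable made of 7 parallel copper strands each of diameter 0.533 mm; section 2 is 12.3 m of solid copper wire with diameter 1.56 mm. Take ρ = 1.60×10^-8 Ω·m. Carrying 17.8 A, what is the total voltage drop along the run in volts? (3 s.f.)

Section 1: A_strand = π(2.6650e-04)² = 2.231e-07 m²; R₁ = ρL/(N·A_s) = (1.60×10^-8)(11.2)/(7×2.231e-07) = 0.1147 Ω
Section 2: A = π(d/2)² = π(7.8000e-04 m)² = 1.911e-06 m²
R₂ = (1.60×10^-8)(12.3)/(1.911e-06) = 0.103 Ω
R = R₁ + R₂ = 0.2177 Ω
V = IR = 17.8 × 0.2177 = 3.88 V

3.88 V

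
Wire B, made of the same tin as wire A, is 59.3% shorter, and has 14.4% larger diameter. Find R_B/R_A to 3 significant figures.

0.311

R ∝ L/d², so R_B/R_A = (1 − 59.3/100) × (1 + 14.4/100)⁻²
= 0.407 × 0.7641 = 0.311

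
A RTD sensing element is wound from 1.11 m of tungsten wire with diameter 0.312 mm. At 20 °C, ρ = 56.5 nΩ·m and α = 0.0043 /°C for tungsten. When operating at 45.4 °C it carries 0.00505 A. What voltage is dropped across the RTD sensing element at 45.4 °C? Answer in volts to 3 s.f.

0.00459 V

ρ = 56.5 nΩ·m = 5.65×10^-8 Ω·m
A = π(d/2)² = π(1.5600e-04 m)² = 7.645e-08 m²
R₍20₎ = ρL/A = (5.65×10^-8)(1.11)/(7.645e-08) = 0.8203 Ω
R₍45.4₎ = R₍20₎(1 + αΔT) = 0.8203 × (1 + 0.0043×25.4) = 0.9099 Ω
V = IR = 0.00505 × 0.9099 = 0.00459 V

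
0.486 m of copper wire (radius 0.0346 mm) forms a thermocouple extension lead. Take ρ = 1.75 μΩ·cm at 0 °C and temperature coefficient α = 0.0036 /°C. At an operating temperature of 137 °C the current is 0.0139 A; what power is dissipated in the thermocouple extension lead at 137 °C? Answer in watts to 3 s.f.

6.52×10^-4 W

ρ = 1.75 μΩ·cm = 1.75×10^-8 Ω·m
A = πr² = π(3.4600e-05 m)² = 3.761e-09 m²
R₍0₎ = ρL/A = (1.75×10^-8)(0.486)/(3.761e-09) = 2.261 Ω
R₍137₎ = R₍0₎(1 + αΔT) = 2.261 × (1 + 0.0036×137) = 3.377 Ω
P = I²R = (0.0139)² × 3.377 = 6.52×10^-4 W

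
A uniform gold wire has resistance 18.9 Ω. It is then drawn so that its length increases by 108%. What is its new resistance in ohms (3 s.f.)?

k = 1 + 108/100 = 2.08; volume constant ⇒ A' = A/k, so R' = k²R.
R' = 4.326 × 18.9 = 81.8 Ω

81.8 Ω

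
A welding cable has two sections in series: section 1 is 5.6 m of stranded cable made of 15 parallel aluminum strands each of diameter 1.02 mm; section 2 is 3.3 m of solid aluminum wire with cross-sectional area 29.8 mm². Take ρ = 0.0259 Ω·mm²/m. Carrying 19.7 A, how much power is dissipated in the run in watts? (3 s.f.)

ρ = 0.0259 Ω·mm²/m = 2.59×10^-8 Ω·m
Section 1: A_strand = π(5.1000e-04)² = 8.171e-07 m²; R₁ = ρL/(N·A_s) = (2.59×10^-8)(5.6)/(15×8.171e-07) = 0.01183 Ω
Section 2: A = 29.8 mm² = 2.980e-05 m²
R₂ = (2.59×10^-8)(3.3)/(2.980e-05) = 0.002868 Ω
R = R₁ + R₂ = 0.0147 Ω
P = I²R = (19.7)² × 0.0147 = 5.71 W

5.71 W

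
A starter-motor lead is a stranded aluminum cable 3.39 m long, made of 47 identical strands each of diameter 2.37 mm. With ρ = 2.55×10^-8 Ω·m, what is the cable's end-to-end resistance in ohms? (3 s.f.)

4.17×10^-4 Ω

A_strand = π(1.1850e-03 m)² = 4.412e-06 m²
R_strand = ρL/A = (2.55×10^-8)(3.39)/(4.412e-06) = 0.0196 Ω
R_total = R_strand/N = 0.0196/47 = 4.17×10^-4 Ω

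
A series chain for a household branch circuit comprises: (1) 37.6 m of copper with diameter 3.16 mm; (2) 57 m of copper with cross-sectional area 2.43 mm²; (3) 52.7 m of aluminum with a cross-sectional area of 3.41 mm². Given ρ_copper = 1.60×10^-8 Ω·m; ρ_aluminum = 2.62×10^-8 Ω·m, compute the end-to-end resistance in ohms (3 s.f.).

0.857 Ω

Seg 1: A = π(d/2)² = π(1.5800e-03 m)² = 7.843e-06 m²
R_1 = (1.60×10^-8)(37.6)/(7.843e-06) = 0.07671 Ω
Seg 2: A = 2.43 mm² = 2.430e-06 m²
R_2 = (1.60×10^-8)(57)/(2.430e-06) = 0.3753 Ω
Seg 3: A = 3.41 mm² = 3.410e-06 m²
R_3 = (2.62×10^-8)(52.7)/(3.410e-06) = 0.4049 Ω
R_total = R_1 + R_2 + R_3 = 0.857 Ω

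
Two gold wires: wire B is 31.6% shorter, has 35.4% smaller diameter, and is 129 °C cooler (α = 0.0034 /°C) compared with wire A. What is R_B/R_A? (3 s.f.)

0.920

R ∝ ρL/d² with ρ ∝ (1+αΔT), so R_B/R_A = (1 − 31.6/100) × (1 − 35.4/100)⁻² × (1 − 0.0034×129)
= 0.684 × 2.396 × 0.5614 = 0.920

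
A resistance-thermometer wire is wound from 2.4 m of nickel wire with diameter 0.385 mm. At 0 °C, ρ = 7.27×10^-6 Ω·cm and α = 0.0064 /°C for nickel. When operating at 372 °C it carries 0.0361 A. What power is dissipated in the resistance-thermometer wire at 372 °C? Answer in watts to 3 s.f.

ρ = 7.27×10^-6 Ω·cm = 7.27×10^-8 Ω·m
A = π(d/2)² = π(1.9250e-04 m)² = 1.164e-07 m²
R₍0₎ = ρL/A = (7.27×10^-8)(2.4)/(1.164e-07) = 1.499 Ω
R₍372₎ = R₍0₎(1 + αΔT) = 1.499 × (1 + 0.0064×372) = 5.067 Ω
P = I²R = (0.0361)² × 5.067 = 0.00660 W

0.00660 W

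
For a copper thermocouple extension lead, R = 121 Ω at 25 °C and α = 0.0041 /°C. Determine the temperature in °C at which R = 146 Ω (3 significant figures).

75.4 °C

R = R₀(1 + α(T − T₀)) ⇒ T = T₀ + (R/R₀ − 1)/α
T = 25 + (146/121 − 1)/0.0041 = 25 + (0.2066)/0.0041 = 75.4 °C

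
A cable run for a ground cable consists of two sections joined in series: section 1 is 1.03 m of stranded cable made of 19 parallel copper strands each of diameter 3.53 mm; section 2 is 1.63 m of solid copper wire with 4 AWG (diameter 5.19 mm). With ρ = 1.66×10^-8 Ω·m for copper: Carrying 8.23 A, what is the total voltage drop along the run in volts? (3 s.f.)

Section 1: A_strand = π(1.7650e-03)² = 9.787e-06 m²; R₁ = ρL/(N·A_s) = (1.66×10^-8)(1.03)/(19×9.787e-06) = 9.195×10^-5 Ω
Section 2: A = π(5.19/2 mm)² = π(2.5950e-03 m)² = 2.116e-05 m²
R₂ = (1.66×10^-8)(1.63)/(2.116e-05) = 0.001279 Ω
R = R₁ + R₂ = 0.001371 Ω
V = IR = 8.23 × 0.001371 = 0.0113 V

0.0113 V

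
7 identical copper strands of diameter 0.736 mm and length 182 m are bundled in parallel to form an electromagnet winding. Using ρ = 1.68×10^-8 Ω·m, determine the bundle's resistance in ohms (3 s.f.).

1.03 Ω

A_strand = π(3.6800e-04 m)² = 4.254e-07 m²
R_strand = ρL/A = (1.68×10^-8)(182)/(4.254e-07) = 7.187 Ω
R_total = R_strand/N = 7.187/7 = 1.03 Ω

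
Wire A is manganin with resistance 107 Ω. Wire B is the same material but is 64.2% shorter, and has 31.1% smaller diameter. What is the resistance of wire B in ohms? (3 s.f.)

R ∝ L/d², so R_B/R_A = (1 − 64.2/100) × (1 − 31.1/100)⁻²
= 0.358 × 2.107 = 0.7541
R_B = 0.7541 × 107 = 80.7 Ω

80.7 Ω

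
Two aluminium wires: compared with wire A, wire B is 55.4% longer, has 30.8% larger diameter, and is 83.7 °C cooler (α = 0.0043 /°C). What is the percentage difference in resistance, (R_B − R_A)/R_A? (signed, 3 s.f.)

R ∝ ρL/d² with ρ ∝ (1+αΔT), so R_B/R_A = (1 + 55.4/100) × (1 + 30.8/100)⁻² × (1 − 0.0043×83.7)
= 1.554 × 0.5845 × 0.6401 = 0.5814
(R_B − R_A)/R_A = 0.5814 − 1 = -41.9%

-41.9%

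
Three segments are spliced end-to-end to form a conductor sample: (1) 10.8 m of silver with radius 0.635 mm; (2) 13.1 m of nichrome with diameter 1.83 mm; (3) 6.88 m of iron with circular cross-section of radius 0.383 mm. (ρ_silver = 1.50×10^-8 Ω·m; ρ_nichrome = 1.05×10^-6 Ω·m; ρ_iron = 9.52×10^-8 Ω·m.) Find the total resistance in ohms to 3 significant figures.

Seg 1: A = πr² = π(6.3500e-04 m)² = 1.267e-06 m²
R_1 = (1.50×10^-8)(10.8)/(1.267e-06) = 0.1279 Ω
Seg 2: A = π(d/2)² = π(9.1500e-04 m)² = 2.630e-06 m²
R_2 = (1.05×10^-6)(13.1)/(2.630e-06) = 5.23 Ω
Seg 3: A = πr² = π(3.8300e-04 m)² = 4.608e-07 m²
R_3 = (9.52×10^-8)(6.88)/(4.608e-07) = 1.421 Ω
R_total = R_1 + R_2 + R_3 = 6.78 Ω

6.78 Ω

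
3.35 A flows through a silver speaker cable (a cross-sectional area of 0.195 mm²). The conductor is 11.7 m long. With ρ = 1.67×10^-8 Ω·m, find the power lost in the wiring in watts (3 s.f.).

11.2 W

A = 0.195 mm² = 1.950e-07 m²
R = ρL/A = (1.67×10^-8)(11.7)/(1.950e-07) = 1.002 Ω
P = I²R = (3.35)² × 1.002 = 11.2 W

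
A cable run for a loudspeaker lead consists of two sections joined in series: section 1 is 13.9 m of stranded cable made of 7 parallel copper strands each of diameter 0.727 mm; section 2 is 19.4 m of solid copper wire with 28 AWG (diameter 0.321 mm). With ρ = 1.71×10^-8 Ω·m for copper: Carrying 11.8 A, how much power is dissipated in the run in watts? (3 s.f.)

Section 1: A_strand = π(3.6350e-04)² = 4.151e-07 m²; R₁ = ρL/(N·A_s) = (1.71×10^-8)(13.9)/(7×4.151e-07) = 0.0818 Ω
Section 2: A = π(0.321/2 mm)² = π(1.6050e-04 m)² = 8.093e-08 m²
R₂ = (1.71×10^-8)(19.4)/(8.093e-08) = 4.099 Ω
R = R₁ + R₂ = 4.181 Ω
P = I²R = (11.8)² × 4.181 = 582 W

582 W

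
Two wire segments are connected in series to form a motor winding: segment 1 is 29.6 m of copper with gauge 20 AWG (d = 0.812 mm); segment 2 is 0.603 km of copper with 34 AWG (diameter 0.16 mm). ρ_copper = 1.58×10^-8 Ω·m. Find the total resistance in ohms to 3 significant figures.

475 Ω

Segment 1: A = π(0.812/2 mm)² = π(4.0600e-04 m)² = 5.178e-07 m²
R₁ = ρL/A = (1.58×10^-8)(29.6)/(5.178e-07) = 0.9031 Ω
Segment 2: A = π(0.16/2 mm)² = π(8.0000e-05 m)² = 2.011e-08 m²
R₂ = (1.58×10^-8)(603)/(2.011e-08) = 473.9 Ω
R = R₁ + R₂ = 475 Ω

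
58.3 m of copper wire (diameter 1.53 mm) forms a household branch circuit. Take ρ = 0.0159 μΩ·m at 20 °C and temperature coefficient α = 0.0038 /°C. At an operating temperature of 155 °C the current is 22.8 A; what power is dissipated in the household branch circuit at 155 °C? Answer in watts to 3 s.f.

ρ = 0.0159 μΩ·m = 1.59×10^-8 Ω·m
A = π(d/2)² = π(7.6500e-04 m)² = 1.839e-06 m²
R₍20₎ = ρL/A = (1.59×10^-8)(58.3)/(1.839e-06) = 0.5042 Ω
R₍155₎ = R₍20₎(1 + αΔT) = 0.5042 × (1 + 0.0038×135) = 0.7628 Ω
P = I²R = (22.8)² × 0.7628 = 397 W

397 W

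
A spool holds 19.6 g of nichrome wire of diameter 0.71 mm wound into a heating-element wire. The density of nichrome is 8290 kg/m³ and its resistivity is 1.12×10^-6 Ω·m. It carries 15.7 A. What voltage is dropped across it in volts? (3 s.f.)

265 V

A = π(d/2)² = π(3.5500e-04 m)² = 3.9592e-07 m²
L = m/(density·A) = 0.0196/(8290×3.9592e-07) = 5.972 m
R = ρL/A = (1.12×10^-6)(5.972)/(3.9592e-07) = 16.89 Ω
V = IR = 15.7 × 16.89 = 265 V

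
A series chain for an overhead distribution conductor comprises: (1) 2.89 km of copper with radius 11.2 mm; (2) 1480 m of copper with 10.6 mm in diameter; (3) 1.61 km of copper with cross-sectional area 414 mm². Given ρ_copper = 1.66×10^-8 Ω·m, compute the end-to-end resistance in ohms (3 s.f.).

0.465 Ω

Seg 1: A = πr² = π(1.1200e-02 m)² = 3.941e-04 m²
R_1 = (1.66×10^-8)(2890)/(3.941e-04) = 0.1217 Ω
Seg 2: A = π(d/2)² = π(5.3000e-03 m)² = 8.825e-05 m²
R_2 = (1.66×10^-8)(1480)/(8.825e-05) = 0.2784 Ω
Seg 3: A = 414 mm² = 4.140e-04 m²
R_3 = (1.66×10^-8)(1610)/(4.140e-04) = 0.06456 Ω
R_total = R_1 + R_2 + R_3 = 0.465 Ω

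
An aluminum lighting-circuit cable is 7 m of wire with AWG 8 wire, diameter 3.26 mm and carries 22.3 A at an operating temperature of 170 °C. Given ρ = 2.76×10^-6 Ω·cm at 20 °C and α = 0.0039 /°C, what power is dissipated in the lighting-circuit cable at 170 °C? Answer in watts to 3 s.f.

ρ = 2.76×10^-6 Ω·cm = 2.76×10^-8 Ω·m
A = π(3.26/2 mm)² = π(1.6300e-03 m)² = 8.347e-06 m²
R₍20₎ = ρL/A = (2.76×10^-8)(7)/(8.347e-06) = 0.02315 Ω
R₍170₎ = R₍20₎(1 + αΔT) = 0.02315 × (1 + 0.0039×150) = 0.03669 Ω
P = I²R = (22.3)² × 0.03669 = 18.2 W

18.2 W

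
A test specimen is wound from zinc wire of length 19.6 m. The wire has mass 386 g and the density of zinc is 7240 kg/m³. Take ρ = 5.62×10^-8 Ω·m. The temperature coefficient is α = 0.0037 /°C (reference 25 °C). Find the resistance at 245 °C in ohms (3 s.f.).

A = m/(density·L) = 0.386/(7240×19.6) = 2.7201e-06 m²
R = ρL/A = (5.62×10^-8)(19.6)/(2.7201e-06) = 0.4049 Ω
R(245 °C) = 0.4049 × (1 + 0.0037×220) = 0.735 Ω

0.735 Ω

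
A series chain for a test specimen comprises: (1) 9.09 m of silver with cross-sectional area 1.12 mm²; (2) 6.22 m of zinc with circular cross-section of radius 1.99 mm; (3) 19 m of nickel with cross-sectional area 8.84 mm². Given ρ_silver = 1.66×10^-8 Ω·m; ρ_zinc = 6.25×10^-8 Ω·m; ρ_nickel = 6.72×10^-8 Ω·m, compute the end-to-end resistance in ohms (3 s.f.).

Seg 1: A = 1.12 mm² = 1.120e-06 m²
R_1 = (1.66×10^-8)(9.09)/(1.120e-06) = 0.1347 Ω
Seg 2: A = πr² = π(1.9900e-03 m)² = 1.244e-05 m²
R_2 = (6.25×10^-8)(6.22)/(1.244e-05) = 0.03125 Ω
Seg 3: A = 8.84 mm² = 8.840e-06 m²
R_3 = (6.72×10^-8)(19)/(8.840e-06) = 0.1444 Ω
R_total = R_1 + R_2 + R_3 = 0.310 Ω

0.310 Ω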